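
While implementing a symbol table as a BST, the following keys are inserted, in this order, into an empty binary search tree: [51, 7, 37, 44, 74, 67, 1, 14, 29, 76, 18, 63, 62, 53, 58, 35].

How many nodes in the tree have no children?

51: root
7: left child of 51 (depth 1)
37: right child of 7 (depth 2)
44: right child of 37 (depth 3)
74: right child of 51 (depth 1)
67: left child of 74 (depth 2)
1: left child of 7 (depth 2)
14: left child of 37 (depth 3)
29: right child of 14 (depth 4)
76: right child of 74 (depth 2)
18: left child of 29 (depth 5)
63: left child of 67 (depth 3)
62: left child of 63 (depth 4)
53: left child of 62 (depth 5)
58: right child of 53 (depth 6)
35: right child of 29 (depth 5)

Leaves: 1, 18, 35, 44, 58, 76 — 6 in total.

6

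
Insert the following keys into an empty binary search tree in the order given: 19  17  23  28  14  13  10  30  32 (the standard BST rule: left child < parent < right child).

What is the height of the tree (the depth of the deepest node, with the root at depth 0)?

4

Insert 19: tree is empty, so 19 becomes the root.
Insert 17: 17 < 19 → go left. Place as left child of 19.
Insert 23: 23 > 19 → go right. Place as right child of 19.
Insert 28: 28 > 19 → go right; 28 > 23 → go right. Place as right child of 23.
Insert 14: 14 < 19 → go left; 14 < 17 → go left. Place as left child of 17.
Insert 13: 13 < 19 → go left; 13 < 17 → go left; 13 < 14 → go left. Place as left child of 14.
Insert 10: 10 < 19 → go left; 10 < 17 → go left; 10 < 14 → go left; 10 < 13 → go left. Place as left child of 13.
Insert 30: 30 > 19 → go right; 30 > 23 → go right; 30 > 28 → go right. Place as right child of 28.
Insert 32: 32 > 19 → go right; 32 > 23 → go right; 32 > 28 → go right; 32 > 30 → go right. Place as right child of 30.

The deepest node is 10 at depth 4.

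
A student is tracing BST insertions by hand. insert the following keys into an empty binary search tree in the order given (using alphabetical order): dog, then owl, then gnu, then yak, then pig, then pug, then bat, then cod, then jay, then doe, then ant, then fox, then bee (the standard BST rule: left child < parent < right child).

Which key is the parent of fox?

Insert dog: tree is empty, so dog becomes the root.
Insert owl: owl > dog → go right. Place as right child of dog.
Insert gnu: gnu > dog → go right; gnu < owl → go left. Place as left child of owl.
Insert yak: yak > dog → go right; yak > owl → go right. Place as right child of owl.
Insert pig: pig > dog → go right; pig > owl → go right; pig < yak → go left. Place as left child of yak.
Insert pug: pug > dog → go right; pug > owl → go right; pug < yak → go left; pug > pig → go right. Place as right child of pig.
Insert bat: bat < dog → go left. Place as left child of dog.
Insert cod: cod < dog → go left; cod > bat → go right. Place as right child of bat.
Insert jay: jay > dog → go right; jay < owl → go left; jay > gnu → go right. Place as right child of gnu.
Insert doe: doe < dog → go left; doe > bat → go right; doe > cod → go right. Place as right child of cod.
Insert ant: ant < dog → go left; ant < bat → go left. Place as left child of bat.
Insert fox: fox > dog → go right; fox < owl → go left; fox < gnu → go left. Place as left child of gnu.
Insert bee: bee < dog → go left; bee > bat → go right; bee < cod → go left. Place as left child of cod.

gnu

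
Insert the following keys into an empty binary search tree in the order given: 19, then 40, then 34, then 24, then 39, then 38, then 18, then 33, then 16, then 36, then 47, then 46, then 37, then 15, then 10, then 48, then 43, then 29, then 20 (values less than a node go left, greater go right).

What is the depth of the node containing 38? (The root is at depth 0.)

4

19: root
40: right child of 19 (depth 1)
34: left child of 40 (depth 2)
24: left child of 34 (depth 3)
39: right child of 34 (depth 3)
38: left child of 39 (depth 4)
18: left child of 19 (depth 1)
33: right child of 24 (depth 4)
16: left child of 18 (depth 2)
36: left child of 38 (depth 5)
47: right child of 40 (depth 2)
46: left child of 47 (depth 3)
37: right child of 36 (depth 6)
15: left child of 16 (depth 3)
10: left child of 15 (depth 4)
48: right child of 47 (depth 3)
43: left child of 46 (depth 4)
29: left child of 33 (depth 5)
20: left child of 24 (depth 4)

Path to 38: 19 → 40 → 34 → 39 → 38, which is 4 edges.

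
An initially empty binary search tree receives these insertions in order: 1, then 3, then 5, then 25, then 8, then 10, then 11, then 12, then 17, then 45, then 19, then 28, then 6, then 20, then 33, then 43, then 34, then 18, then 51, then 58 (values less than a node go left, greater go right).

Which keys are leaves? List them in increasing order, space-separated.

6 18 20 34 58

1: root
3: right child of 1 (depth 1)
5: right child of 3 (depth 2)
25: right child of 5 (depth 3)
8: left child of 25 (depth 4)
10: right child of 8 (depth 5)
11: right child of 10 (depth 6)
12: right child of 11 (depth 7)
17: right child of 12 (depth 8)
45: right child of 25 (depth 4)
19: right child of 17 (depth 9)
28: left child of 45 (depth 5)
6: left child of 8 (depth 5)
20: right child of 19 (depth 10)
33: right child of 28 (depth 6)
43: right child of 33 (depth 7)
34: left child of 43 (depth 8)
18: left child of 19 (depth 10)
51: right child of 45 (depth 5)
58: right child of 51 (depth 6)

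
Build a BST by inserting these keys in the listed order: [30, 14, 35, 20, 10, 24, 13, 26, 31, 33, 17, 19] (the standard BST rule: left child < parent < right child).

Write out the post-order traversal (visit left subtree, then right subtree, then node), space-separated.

13 10 19 17 26 24 20 14 33 31 35 30

Insert 30: tree is empty, so 30 becomes the root.
Insert 14: 14 < 30 → go left. Place as left child of 30.
Insert 35: 35 > 30 → go right. Place as right child of 30.
Insert 20: 20 < 30 → go left; 20 > 14 → go right. Place as right child of 14.
Insert 10: 10 < 30 → go left; 10 < 14 → go left. Place as left child of 14.
Insert 24: 24 < 30 → go left; 24 > 14 → go right; 24 > 20 → go right. Place as right child of 20.
Insert 13: 13 < 30 → go left; 13 < 14 → go left; 13 > 10 → go right. Place as right child of 10.
Insert 26: 26 < 30 → go left; 26 > 14 → go right; 26 > 20 → go right; 26 > 24 → go right. Place as right child of 24.
Insert 31: 31 > 30 → go right; 31 < 35 → go left. Place as left child of 35.
Insert 33: 33 > 30 → go right; 33 < 35 → go left; 33 > 31 → go right. Place as right child of 31.
Insert 17: 17 < 30 → go left; 17 > 14 → go right; 17 < 20 → go left. Place as left child of 20.
Insert 19: 19 < 30 → go left; 19 > 14 → go right; 19 < 20 → go left; 19 > 17 → go right. Place as right child of 17.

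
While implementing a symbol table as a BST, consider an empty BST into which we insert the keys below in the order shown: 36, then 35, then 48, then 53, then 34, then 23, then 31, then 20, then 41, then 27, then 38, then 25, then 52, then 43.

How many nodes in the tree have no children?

Resulting structure (node: left, right):
  36: L=35, R=48
  35: L=34, R=–
  48: L=41, R=53
  53: L=52, R=–
  34: L=23, R=–
  23: L=20, R=31
  31: L=27, R=–
  20: L=–, R=–
  41: L=38, R=43
  27: L=25, R=–
  38: L=–, R=–
  25: L=–, R=–
  52: L=–, R=–
  43: L=–, R=–

Leaves: 20, 25, 38, 43, 52 — 5 in total.

5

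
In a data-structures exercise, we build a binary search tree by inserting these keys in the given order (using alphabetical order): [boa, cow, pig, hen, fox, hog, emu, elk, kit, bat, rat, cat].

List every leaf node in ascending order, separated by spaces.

bat cat elk kit rat

Insert boa: tree is empty, so boa becomes the root.
Insert cow: cow > boa → go right. Place as right child of boa.
Insert pig: pig > boa → go right; pig > cow → go right. Place as right child of cow.
Insert hen: hen > boa → go right; hen > cow → go right; hen < pig → go left. Place as left child of pig.
Insert fox: fox > boa → go right; fox > cow → go right; fox < pig → go left; fox < hen → go left. Place as left child of hen.
Insert hog: hog > boa → go right; hog > cow → go right; hog < pig → go left; hog > hen → go right. Place as right child of hen.
Insert emu: emu > boa → go right; emu > cow → go right; emu < pig → go left; emu < hen → go left; emu < fox → go left. Place as left child of fox.
Insert elk: elk > boa → go right; elk > cow → go right; elk < pig → go left; elk < hen → go left; elk < fox → go left; elk < emu → go left. Place as left child of emu.
Insert kit: kit > boa → go right; kit > cow → go right; kit < pig → go left; kit > hen → go right; kit > hog → go right. Place as right child of hog.
Insert bat: bat < boa → go left. Place as left child of boa.
Insert rat: rat > boa → go right; rat > cow → go right; rat > pig → go right. Place as right child of pig.
Insert cat: cat > boa → go right; cat < cow → go left. Place as left child of cow.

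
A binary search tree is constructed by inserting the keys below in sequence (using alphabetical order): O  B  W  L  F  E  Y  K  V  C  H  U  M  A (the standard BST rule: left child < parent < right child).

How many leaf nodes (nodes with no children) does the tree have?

6

O: root
B: left child of O (depth 1)
W: right child of O (depth 1)
L: right child of B (depth 2)
F: left child of L (depth 3)
E: left child of F (depth 4)
Y: right child of W (depth 2)
K: right child of F (depth 4)
V: left child of W (depth 2)
C: left child of E (depth 5)
H: left child of K (depth 5)
U: left child of V (depth 3)
M: right child of L (depth 3)
A: left child of B (depth 2)

Leaves: A, C, H, M, U, Y — 6 in total.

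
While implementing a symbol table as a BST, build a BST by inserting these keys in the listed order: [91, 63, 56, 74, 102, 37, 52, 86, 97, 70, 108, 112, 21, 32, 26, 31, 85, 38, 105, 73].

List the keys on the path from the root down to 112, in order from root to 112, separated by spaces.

91 102 108 112

Resulting structure (node: left, right):
  91: L=63, R=102
  63: L=56, R=74
  56: L=37, R=–
  74: L=70, R=86
  102: L=97, R=108
  37: L=21, R=52
  52: L=38, R=–
  86: L=85, R=–
  97: L=–, R=–
  70: L=–, R=73
  108: L=105, R=112
  112: L=–, R=–
  21: L=–, R=32
  32: L=26, R=–
  26: L=–, R=31
  31: L=–, R=–
  85: L=–, R=–
  38: L=–, R=–
  105: L=–, R=–
  73: L=–, R=–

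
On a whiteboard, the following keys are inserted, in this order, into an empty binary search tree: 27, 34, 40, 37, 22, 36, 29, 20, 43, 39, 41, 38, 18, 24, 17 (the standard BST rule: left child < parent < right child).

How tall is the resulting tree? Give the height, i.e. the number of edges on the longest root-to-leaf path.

5

27: root
34: right child of 27 (depth 1)
40: right child of 34 (depth 2)
37: left child of 40 (depth 3)
22: left child of 27 (depth 1)
36: left child of 37 (depth 4)
29: left child of 34 (depth 2)
20: left child of 22 (depth 2)
43: right child of 40 (depth 3)
39: right child of 37 (depth 4)
41: left child of 43 (depth 4)
38: left child of 39 (depth 5)
18: left child of 20 (depth 3)
24: right child of 22 (depth 2)
17: left child of 18 (depth 4)

The deepest node is 38 at depth 5.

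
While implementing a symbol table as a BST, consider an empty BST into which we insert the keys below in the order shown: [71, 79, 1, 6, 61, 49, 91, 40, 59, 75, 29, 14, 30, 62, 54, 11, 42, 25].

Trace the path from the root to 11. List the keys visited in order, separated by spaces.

71 1 6 61 49 40 29 14 11

71: root
79: right child of 71 (depth 1)
1: left child of 71 (depth 1)
6: right child of 1 (depth 2)
61: right child of 6 (depth 3)
49: left child of 61 (depth 4)
91: right child of 79 (depth 2)
40: left child of 49 (depth 5)
59: right child of 49 (depth 5)
75: left child of 79 (depth 2)
29: left child of 40 (depth 6)
14: left child of 29 (depth 7)
30: right child of 29 (depth 7)
62: right child of 61 (depth 4)
54: left child of 59 (depth 6)
11: left child of 14 (depth 8)
42: right child of 40 (depth 6)
25: right child of 14 (depth 8)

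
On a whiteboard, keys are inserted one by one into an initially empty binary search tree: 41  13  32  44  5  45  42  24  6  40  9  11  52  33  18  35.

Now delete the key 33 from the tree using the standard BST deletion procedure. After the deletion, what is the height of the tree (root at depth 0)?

Resulting structure (node: left, right):
  41: L=13, R=44
  13: L=5, R=32
  32: L=24, R=40
  44: L=42, R=45
  5: L=–, R=6
  45: L=–, R=52
  42: L=–, R=–
  24: L=18, R=–
  6: L=–, R=9
  40: L=33, R=–
  9: L=–, R=11
  11: L=–, R=–
  52: L=–, R=–
  33: L=–, R=35
  18: L=–, R=–
  35: L=–, R=–

Delete 33 (at most one child — splice it out).
After deletion, deepest node is 11 at depth 5.

5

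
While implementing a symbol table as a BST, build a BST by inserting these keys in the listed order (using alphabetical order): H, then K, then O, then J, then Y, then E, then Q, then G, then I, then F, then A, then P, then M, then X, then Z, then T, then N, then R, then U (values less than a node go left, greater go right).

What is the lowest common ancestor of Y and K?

Resulting structure (node: left, right):
  H: L=E, R=K
  K: L=J, R=O
  O: L=M, R=Y
  J: L=I, R=–
  Y: L=Q, R=Z
  E: L=A, R=G
  Q: L=P, R=X
  G: L=F, R=–
  I: L=–, R=–
  F: L=–, R=–
  A: L=–, R=–
  P: L=–, R=–
  M: L=–, R=N
  X: L=T, R=–
  Z: L=–, R=–
  T: L=R, R=U
  N: L=–, R=–
  R: L=–, R=–
  U: L=–, R=–

Path to Y: H → K → O → Y
Path to K: H → K
K lies on both paths and is an ancestor of the other node.

K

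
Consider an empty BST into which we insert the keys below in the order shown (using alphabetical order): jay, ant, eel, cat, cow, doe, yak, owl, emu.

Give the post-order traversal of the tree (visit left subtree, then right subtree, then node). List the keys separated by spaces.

Resulting structure (node: left, right):
  jay: L=ant, R=yak
  ant: L=–, R=eel
  eel: L=cat, R=emu
  cat: L=–, R=cow
  cow: L=–, R=doe
  doe: L=–, R=–
  yak: L=owl, R=–
  owl: L=–, R=–
  emu: L=–, R=–

doe cow cat emu eel ant owl yak jay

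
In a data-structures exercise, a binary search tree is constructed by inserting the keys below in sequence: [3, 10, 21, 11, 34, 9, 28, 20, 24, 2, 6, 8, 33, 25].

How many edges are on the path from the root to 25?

6

3: root
10: right child of 3 (depth 1)
21: right child of 10 (depth 2)
11: left child of 21 (depth 3)
34: right child of 21 (depth 3)
9: left child of 10 (depth 2)
28: left child of 34 (depth 4)
20: right child of 11 (depth 4)
24: left child of 28 (depth 5)
2: left child of 3 (depth 1)
6: left child of 9 (depth 3)
8: right child of 6 (depth 4)
33: right child of 28 (depth 5)
25: right child of 24 (depth 6)

Path to 25: 3 → 10 → 21 → 34 → 28 → 24 → 25, which is 6 edges.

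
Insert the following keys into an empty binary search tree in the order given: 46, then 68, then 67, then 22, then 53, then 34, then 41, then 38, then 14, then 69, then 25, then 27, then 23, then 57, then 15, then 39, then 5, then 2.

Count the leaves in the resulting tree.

Insert 46: tree is empty, so 46 becomes the root.
Insert 68: 68 > 46 → go right. Place as right child of 46.
Insert 67: 67 > 46 → go right; 67 < 68 → go left. Place as left child of 68.
Insert 22: 22 < 46 → go left. Place as left child of 46.
Insert 53: 53 > 46 → go right; 53 < 68 → go left; 53 < 67 → go left. Place as left child of 67.
Insert 34: 34 < 46 → go left; 34 > 22 → go right. Place as right child of 22.
Insert 41: 41 < 46 → go left; 41 > 22 → go right; 41 > 34 → go right. Place as right child of 34.
Insert 38: 38 < 46 → go left; 38 > 22 → go right; 38 > 34 → go right; 38 < 41 → go left. Place as left child of 41.
Insert 14: 14 < 46 → go left; 14 < 22 → go left. Place as left child of 22.
Insert 69: 69 > 46 → go right; 69 > 68 → go right. Place as right child of 68.
Insert 25: 25 < 46 → go left; 25 > 22 → go right; 25 < 34 → go left. Place as left child of 34.
Insert 27: 27 < 46 → go left; 27 > 22 → go right; 27 < 34 → go left; 27 > 25 → go right. Place as right child of 25.
Insert 23: 23 < 46 → go left; 23 > 22 → go right; 23 < 34 → go left; 23 < 25 → go left. Place as left child of 25.
Insert 57: 57 > 46 → go right; 57 < 68 → go left; 57 < 67 → go left; 57 > 53 → go right. Place as right child of 53.
Insert 15: 15 < 46 → go left; 15 < 22 → go left; 15 > 14 → go right. Place as right child of 14.
Insert 39: 39 < 46 → go left; 39 > 22 → go right; 39 > 34 → go right; 39 < 41 → go left; 39 > 38 → go right. Place as right child of 38.
Insert 5: 5 < 46 → go left; 5 < 22 → go left; 5 < 14 → go left. Place as left child of 14.
Insert 2: 2 < 46 → go left; 2 < 22 → go left; 2 < 14 → go left; 2 < 5 → go left. Place as left child of 5.

Leaves: 2, 15, 23, 27, 39, 57, 69 — 7 in total.

7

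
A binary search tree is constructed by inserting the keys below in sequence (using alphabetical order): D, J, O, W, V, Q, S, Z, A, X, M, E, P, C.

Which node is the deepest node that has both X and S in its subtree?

Resulting structure (node: left, right):
  D: L=A, R=J
  J: L=E, R=O
  O: L=M, R=W
  W: L=V, R=Z
  V: L=Q, R=–
  Q: L=P, R=S
  S: L=–, R=–
  Z: L=X, R=–
  A: L=–, R=C
  X: L=–, R=–
  M: L=–, R=–
  E: L=–, R=–
  P: L=–, R=–
  C: L=–, R=–

Path to X: D → J → O → W → Z → X
Path to S: D → J → O → W → V → Q → S
The paths share a prefix ending at W, then split left and right.

W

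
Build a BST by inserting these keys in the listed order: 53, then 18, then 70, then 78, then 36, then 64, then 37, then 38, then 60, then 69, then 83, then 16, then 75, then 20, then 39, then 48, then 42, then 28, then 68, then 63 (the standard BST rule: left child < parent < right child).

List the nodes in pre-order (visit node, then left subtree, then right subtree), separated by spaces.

Insert 53: tree is empty, so 53 becomes the root.
Insert 18: 18 < 53 → go left. Place as left child of 53.
Insert 70: 70 > 53 → go right. Place as right child of 53.
Insert 78: 78 > 53 → go right; 78 > 70 → go right. Place as right child of 70.
Insert 36: 36 < 53 → go left; 36 > 18 → go right. Place as right child of 18.
Insert 64: 64 > 53 → go right; 64 < 70 → go left. Place as left child of 70.
Insert 37: 37 < 53 → go left; 37 > 18 → go right; 37 > 36 → go right. Place as right child of 36.
Insert 38: 38 < 53 → go left; 38 > 18 → go right; 38 > 36 → go right; 38 > 37 → go right. Place as right child of 37.
Insert 60: 60 > 53 → go right; 60 < 70 → go left; 60 < 64 → go left. Place as left child of 64.
Insert 69: 69 > 53 → go right; 69 < 70 → go left; 69 > 64 → go right. Place as right child of 64.
Insert 83: 83 > 53 → go right; 83 > 70 → go right; 83 > 78 → go right. Place as right child of 78.
Insert 16: 16 < 53 → go left; 16 < 18 → go left. Place as left child of 18.
Insert 75: 75 > 53 → go right; 75 > 70 → go right; 75 < 78 → go left. Place as left child of 78.
Insert 20: 20 < 53 → go left; 20 > 18 → go right; 20 < 36 → go left. Place as left child of 36.
Insert 39: 39 < 53 → go left; 39 > 18 → go right; 39 > 36 → go right; 39 > 37 → go right; 39 > 38 → go right. Place as right child of 38.
Insert 48: 48 < 53 → go left; 48 > 18 → go right; 48 > 36 → go right; 48 > 37 → go right; 48 > 38 → go right; 48 > 39 → go right. Place as right child of 39.
Insert 42: 42 < 53 → go left; 42 > 18 → go right; 42 > 36 → go right; 42 > 37 → go right; 42 > 38 → go right; 42 > 39 → go right; 42 < 48 → go left. Place as left child of 48.
Insert 28: 28 < 53 → go left; 28 > 18 → go right; 28 < 36 → go left; 28 > 20 → go right. Place as right child of 20.
Insert 68: 68 > 53 → go right; 68 < 70 → go left; 68 > 64 → go right; 68 < 69 → go left. Place as left child of 69.
Insert 63: 63 > 53 → go right; 63 < 70 → go left; 63 < 64 → go left; 63 > 60 → go right. Place as right child of 60.

53 18 16 36 20 28 37 38 39 48 42 70 64 60 63 69 68 78 75 83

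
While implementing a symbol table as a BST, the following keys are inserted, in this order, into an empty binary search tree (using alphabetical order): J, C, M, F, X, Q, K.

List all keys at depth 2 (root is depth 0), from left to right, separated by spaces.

F K X

Insert J: tree is empty, so J becomes the root.
Insert C: C < J → go left. Place as left child of J.
Insert M: M > J → go right. Place as right child of J.
Insert F: F < J → go left; F > C → go right. Place as right child of C.
Insert X: X > J → go right; X > M → go right. Place as right child of M.
Insert Q: Q > J → go right; Q > M → go right; Q < X → go left. Place as left child of X.
Insert K: K > J → go right; K < M → go left. Place as left child of M.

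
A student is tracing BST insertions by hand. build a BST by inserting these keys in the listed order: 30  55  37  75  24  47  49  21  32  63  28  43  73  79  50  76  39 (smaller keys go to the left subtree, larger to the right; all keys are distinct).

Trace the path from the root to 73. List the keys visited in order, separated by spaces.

30: root
55: right child of 30 (depth 1)
37: left child of 55 (depth 2)
75: right child of 55 (depth 2)
24: left child of 30 (depth 1)
47: right child of 37 (depth 3)
49: right child of 47 (depth 4)
21: left child of 24 (depth 2)
32: left child of 37 (depth 3)
63: left child of 75 (depth 3)
28: right child of 24 (depth 2)
43: left child of 47 (depth 4)
73: right child of 63 (depth 4)
79: right child of 75 (depth 3)
50: right child of 49 (depth 5)
76: left child of 79 (depth 4)
39: left child of 43 (depth 5)

30 55 75 63 73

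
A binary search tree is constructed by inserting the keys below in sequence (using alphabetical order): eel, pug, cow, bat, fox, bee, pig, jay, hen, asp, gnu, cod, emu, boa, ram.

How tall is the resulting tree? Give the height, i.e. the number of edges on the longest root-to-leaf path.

6

eel: root
pug: right child of eel (depth 1)
cow: left child of eel (depth 1)
bat: left child of cow (depth 2)
fox: left child of pug (depth 2)
bee: right child of bat (depth 3)
pig: right child of fox (depth 3)
jay: left child of pig (depth 4)
hen: left child of jay (depth 5)
asp: left child of bat (depth 3)
gnu: left child of hen (depth 6)
cod: right child of bee (depth 4)
emu: left child of fox (depth 3)
boa: left child of cod (depth 5)
ram: right child of pug (depth 2)

The deepest node is gnu at depth 6.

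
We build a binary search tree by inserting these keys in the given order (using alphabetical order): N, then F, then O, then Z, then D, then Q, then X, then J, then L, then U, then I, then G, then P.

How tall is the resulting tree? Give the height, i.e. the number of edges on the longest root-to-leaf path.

5

Resulting structure (node: left, right):
  N: L=F, R=O
  F: L=D, R=J
  O: L=–, R=Z
  Z: L=Q, R=–
  D: L=–, R=–
  Q: L=P, R=X
  X: L=U, R=–
  J: L=I, R=L
  L: L=–, R=–
  U: L=–, R=–
  I: L=G, R=–
  G: L=–, R=–
  P: L=–, R=–

The deepest node is U at depth 5.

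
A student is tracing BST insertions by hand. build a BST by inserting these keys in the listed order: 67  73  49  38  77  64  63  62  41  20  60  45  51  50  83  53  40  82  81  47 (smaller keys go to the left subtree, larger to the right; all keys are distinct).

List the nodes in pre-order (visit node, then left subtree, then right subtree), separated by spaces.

Resulting structure (node: left, right):
  67: L=49, R=73
  73: L=–, R=77
  49: L=38, R=64
  38: L=20, R=41
  77: L=–, R=83
  64: L=63, R=–
  63: L=62, R=–
  62: L=60, R=–
  41: L=40, R=45
  20: L=–, R=–
  60: L=51, R=–
  45: L=–, R=47
  51: L=50, R=53
  50: L=–, R=–
  83: L=82, R=–
  53: L=–, R=–
  40: L=–, R=–
  82: L=81, R=–
  81: L=–, R=–
  47: L=–, R=–

67 49 38 20 41 40 45 47 64 63 62 60 51 50 53 73 77 83 82 81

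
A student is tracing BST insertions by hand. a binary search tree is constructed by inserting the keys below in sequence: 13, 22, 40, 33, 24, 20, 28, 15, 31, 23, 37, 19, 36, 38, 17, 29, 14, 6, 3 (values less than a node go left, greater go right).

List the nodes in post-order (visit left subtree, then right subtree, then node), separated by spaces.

Insert 13: tree is empty, so 13 becomes the root.
Insert 22: 22 > 13 → go right. Place as right child of 13.
Insert 40: 40 > 13 → go right; 40 > 22 → go right. Place as right child of 22.
Insert 33: 33 > 13 → go right; 33 > 22 → go right; 33 < 40 → go left. Place as left child of 40.
Insert 24: 24 > 13 → go right; 24 > 22 → go right; 24 < 40 → go left; 24 < 33 → go left. Place as left child of 33.
Insert 20: 20 > 13 → go right; 20 < 22 → go left. Place as left child of 22.
Insert 28: 28 > 13 → go right; 28 > 22 → go right; 28 < 40 → go left; 28 < 33 → go left; 28 > 24 → go right. Place as right child of 24.
Insert 15: 15 > 13 → go right; 15 < 22 → go left; 15 < 20 → go left. Place as left child of 20.
Insert 31: 31 > 13 → go right; 31 > 22 → go right; 31 < 40 → go left; 31 < 33 → go left; 31 > 24 → go right; 31 > 28 → go right. Place as right child of 28.
Insert 23: 23 > 13 → go right; 23 > 22 → go right; 23 < 40 → go left; 23 < 33 → go left; 23 < 24 → go left. Place as left child of 24.
Insert 37: 37 > 13 → go right; 37 > 22 → go right; 37 < 40 → go left; 37 > 33 → go right. Place as right child of 33.
Insert 19: 19 > 13 → go right; 19 < 22 → go left; 19 < 20 → go left; 19 > 15 → go right. Place as right child of 15.
Insert 36: 36 > 13 → go right; 36 > 22 → go right; 36 < 40 → go left; 36 > 33 → go right; 36 < 37 → go left. Place as left child of 37.
Insert 38: 38 > 13 → go right; 38 > 22 → go right; 38 < 40 → go left; 38 > 33 → go right; 38 > 37 → go right. Place as right child of 37.
Insert 17: 17 > 13 → go right; 17 < 22 → go left; 17 < 20 → go left; 17 > 15 → go right; 17 < 19 → go left. Place as left child of 19.
Insert 29: 29 > 13 → go right; 29 > 22 → go right; 29 < 40 → go left; 29 < 33 → go left; 29 > 24 → go right; 29 > 28 → go right; 29 < 31 → go left. Place as left child of 31.
Insert 14: 14 > 13 → go right; 14 < 22 → go left; 14 < 20 → go left; 14 < 15 → go left. Place as left child of 15.
Insert 6: 6 < 13 → go left. Place as left child of 13.
Insert 3: 3 < 13 → go left; 3 < 6 → go left. Place as left child of 6.

3 6 14 17 19 15 20 23 29 31 28 24 36 38 37 33 40 22 13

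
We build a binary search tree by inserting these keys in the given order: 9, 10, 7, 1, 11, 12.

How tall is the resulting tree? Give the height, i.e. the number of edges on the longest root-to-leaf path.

3

9: root
10: right child of 9 (depth 1)
7: left child of 9 (depth 1)
1: left child of 7 (depth 2)
11: right child of 10 (depth 2)
12: right child of 11 (depth 3)

The deepest node is 12 at depth 3.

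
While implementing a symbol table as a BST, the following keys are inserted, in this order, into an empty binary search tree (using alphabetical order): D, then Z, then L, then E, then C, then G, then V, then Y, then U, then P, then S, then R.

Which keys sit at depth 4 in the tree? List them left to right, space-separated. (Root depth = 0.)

G U Y

D: root
Z: right child of D (depth 1)
L: left child of Z (depth 2)
E: left child of L (depth 3)
C: left child of D (depth 1)
G: right child of E (depth 4)
V: right child of L (depth 3)
Y: right child of V (depth 4)
U: left child of V (depth 4)
P: left child of U (depth 5)
S: right child of P (depth 6)
R: left child of S (depth 7)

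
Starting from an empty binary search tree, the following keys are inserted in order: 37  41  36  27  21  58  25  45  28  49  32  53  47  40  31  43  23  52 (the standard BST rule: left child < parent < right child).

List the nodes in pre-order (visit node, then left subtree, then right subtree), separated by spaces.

37 36 27 21 25 23 28 32 31 41 40 58 45 43 49 47 53 52

37: root
41: right child of 37 (depth 1)
36: left child of 37 (depth 1)
27: left child of 36 (depth 2)
21: left child of 27 (depth 3)
58: right child of 41 (depth 2)
25: right child of 21 (depth 4)
45: left child of 58 (depth 3)
28: right child of 27 (depth 3)
49: right child of 45 (depth 4)
32: right child of 28 (depth 4)
53: right child of 49 (depth 5)
47: left child of 49 (depth 5)
40: left child of 41 (depth 2)
31: left child of 32 (depth 5)
43: left child of 45 (depth 4)
23: left child of 25 (depth 5)
52: left child of 53 (depth 6)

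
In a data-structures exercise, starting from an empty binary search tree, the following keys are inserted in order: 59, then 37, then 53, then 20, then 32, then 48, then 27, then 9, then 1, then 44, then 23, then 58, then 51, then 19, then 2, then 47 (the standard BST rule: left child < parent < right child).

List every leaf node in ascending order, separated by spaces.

Insert 59: tree is empty, so 59 becomes the root.
Insert 37: 37 < 59 → go left. Place as left child of 59.
Insert 53: 53 < 59 → go left; 53 > 37 → go right. Place as right child of 37.
Insert 20: 20 < 59 → go left; 20 < 37 → go left. Place as left child of 37.
Insert 32: 32 < 59 → go left; 32 < 37 → go left; 32 > 20 → go right. Place as right child of 20.
Insert 48: 48 < 59 → go left; 48 > 37 → go right; 48 < 53 → go left. Place as left child of 53.
Insert 27: 27 < 59 → go left; 27 < 37 → go left; 27 > 20 → go right; 27 < 32 → go left. Place as left child of 32.
Insert 9: 9 < 59 → go left; 9 < 37 → go left; 9 < 20 → go left. Place as left child of 20.
Insert 1: 1 < 59 → go left; 1 < 37 → go left; 1 < 20 → go left; 1 < 9 → go left. Place as left child of 9.
Insert 44: 44 < 59 → go left; 44 > 37 → go right; 44 < 53 → go left; 44 < 48 → go left. Place as left child of 48.
Insert 23: 23 < 59 → go left; 23 < 37 → go left; 23 > 20 → go right; 23 < 32 → go left; 23 < 27 → go left. Place as left child of 27.
Insert 58: 58 < 59 → go left; 58 > 37 → go right; 58 > 53 → go right. Place as right child of 53.
Insert 51: 51 < 59 → go left; 51 > 37 → go right; 51 < 53 → go left; 51 > 48 → go right. Place as right child of 48.
Insert 19: 19 < 59 → go left; 19 < 37 → go left; 19 < 20 → go left; 19 > 9 → go right. Place as right child of 9.
Insert 2: 2 < 59 → go left; 2 < 37 → go left; 2 < 20 → go left; 2 < 9 → go left; 2 > 1 → go right. Place as right child of 1.
Insert 47: 47 < 59 → go left; 47 > 37 → go right; 47 < 53 → go left; 47 < 48 → go left; 47 > 44 → go right. Place as right child of 44.

2 19 23 47 51 58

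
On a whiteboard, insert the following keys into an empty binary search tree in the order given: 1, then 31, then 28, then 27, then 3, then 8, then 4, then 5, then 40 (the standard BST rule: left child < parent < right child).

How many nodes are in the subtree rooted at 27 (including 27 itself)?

1: root
31: right child of 1 (depth 1)
28: left child of 31 (depth 2)
27: left child of 28 (depth 3)
3: left child of 27 (depth 4)
8: right child of 3 (depth 5)
4: left child of 8 (depth 6)
5: right child of 4 (depth 7)
40: right child of 31 (depth 2)

Subtree rooted at 27 contains: 27, 3, 8, 4, 5 — 5 nodes.

5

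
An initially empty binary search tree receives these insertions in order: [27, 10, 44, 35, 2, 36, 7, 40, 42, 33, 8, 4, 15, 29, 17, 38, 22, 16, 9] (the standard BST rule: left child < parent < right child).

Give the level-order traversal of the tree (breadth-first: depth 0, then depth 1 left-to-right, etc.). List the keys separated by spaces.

27 10 44 2 15 35 7 17 33 36 4 8 16 22 29 40 9 38 42

Insert 27: tree is empty, so 27 becomes the root.
Insert 10: 10 < 27 → go left. Place as left child of 27.
Insert 44: 44 > 27 → go right. Place as right child of 27.
Insert 35: 35 > 27 → go right; 35 < 44 → go left. Place as left child of 44.
Insert 2: 2 < 27 → go left; 2 < 10 → go left. Place as left child of 10.
Insert 36: 36 > 27 → go right; 36 < 44 → go left; 36 > 35 → go right. Place as right child of 35.
Insert 7: 7 < 27 → go left; 7 < 10 → go left; 7 > 2 → go right. Place as right child of 2.
Insert 40: 40 > 27 → go right; 40 < 44 → go left; 40 > 35 → go right; 40 > 36 → go right. Place as right child of 36.
Insert 42: 42 > 27 → go right; 42 < 44 → go left; 42 > 35 → go right; 42 > 36 → go right; 42 > 40 → go right. Place as right child of 40.
Insert 33: 33 > 27 → go right; 33 < 44 → go left; 33 < 35 → go left. Place as left child of 35.
Insert 8: 8 < 27 → go left; 8 < 10 → go left; 8 > 2 → go right; 8 > 7 → go right. Place as right child of 7.
Insert 4: 4 < 27 → go left; 4 < 10 → go left; 4 > 2 → go right; 4 < 7 → go left. Place as left child of 7.
Insert 15: 15 < 27 → go left; 15 > 10 → go right. Place as right child of 10.
Insert 29: 29 > 27 → go right; 29 < 44 → go left; 29 < 35 → go left; 29 < 33 → go left. Place as left child of 33.
Insert 17: 17 < 27 → go left; 17 > 10 → go right; 17 > 15 → go right. Place as right child of 15.
Insert 38: 38 > 27 → go right; 38 < 44 → go left; 38 > 35 → go right; 38 > 36 → go right; 38 < 40 → go left. Place as left child of 40.
Insert 22: 22 < 27 → go left; 22 > 10 → go right; 22 > 15 → go right; 22 > 17 → go right. Place as right child of 17.
Insert 16: 16 < 27 → go left; 16 > 10 → go right; 16 > 15 → go right; 16 < 17 → go left. Place as left child of 17.
Insert 9: 9 < 27 → go left; 9 < 10 → go left; 9 > 2 → go right; 9 > 7 → go right; 9 > 8 → go right. Place as right child of 8.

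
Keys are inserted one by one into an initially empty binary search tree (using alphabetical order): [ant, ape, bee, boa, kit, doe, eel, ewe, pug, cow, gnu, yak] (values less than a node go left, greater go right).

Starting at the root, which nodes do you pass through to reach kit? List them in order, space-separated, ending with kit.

ant: root
ape: right child of ant (depth 1)
bee: right child of ape (depth 2)
boa: right child of bee (depth 3)
kit: right child of boa (depth 4)
doe: left child of kit (depth 5)
eel: right child of doe (depth 6)
ewe: right child of eel (depth 7)
pug: right child of kit (depth 5)
cow: left child of doe (depth 6)
gnu: right child of ewe (depth 8)
yak: right child of pug (depth 6)

ant ape bee boa kit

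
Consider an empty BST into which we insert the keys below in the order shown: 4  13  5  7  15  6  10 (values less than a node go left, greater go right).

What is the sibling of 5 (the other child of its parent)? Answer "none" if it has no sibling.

15

4: root
13: right child of 4 (depth 1)
5: left child of 13 (depth 2)
7: right child of 5 (depth 3)
15: right child of 13 (depth 2)
6: left child of 7 (depth 4)
10: right child of 7 (depth 4)

5's parent is 13; the other child of 13 is 15.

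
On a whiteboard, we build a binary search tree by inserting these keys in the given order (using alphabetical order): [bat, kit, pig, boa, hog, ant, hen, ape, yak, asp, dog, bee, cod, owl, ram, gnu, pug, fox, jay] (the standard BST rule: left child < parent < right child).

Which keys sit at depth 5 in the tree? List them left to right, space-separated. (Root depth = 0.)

bat: root
kit: right child of bat (depth 1)
pig: right child of kit (depth 2)
boa: left child of kit (depth 2)
hog: right child of boa (depth 3)
ant: left child of bat (depth 1)
hen: left child of hog (depth 4)
ape: right child of ant (depth 2)
yak: right child of pig (depth 3)
asp: right child of ape (depth 3)
dog: left child of hen (depth 5)
bee: left child of boa (depth 3)
cod: left child of dog (depth 6)
owl: left child of pig (depth 3)
ram: left child of yak (depth 4)
gnu: right child of dog (depth 6)
pug: left child of ram (depth 5)
fox: left child of gnu (depth 7)
jay: right child of hog (depth 4)

dog pug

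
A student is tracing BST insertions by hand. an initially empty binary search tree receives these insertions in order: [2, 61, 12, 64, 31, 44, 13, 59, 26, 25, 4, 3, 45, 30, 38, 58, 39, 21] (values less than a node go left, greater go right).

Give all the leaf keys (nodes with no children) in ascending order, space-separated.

3 21 30 39 58 64

2: root
61: right child of 2 (depth 1)
12: left child of 61 (depth 2)
64: right child of 61 (depth 2)
31: right child of 12 (depth 3)
44: right child of 31 (depth 4)
13: left child of 31 (depth 4)
59: right child of 44 (depth 5)
26: right child of 13 (depth 5)
25: left child of 26 (depth 6)
4: left child of 12 (depth 3)
3: left child of 4 (depth 4)
45: left child of 59 (depth 6)
30: right child of 26 (depth 6)
38: left child of 44 (depth 5)
58: right child of 45 (depth 7)
39: right child of 38 (depth 6)
21: left child of 25 (depth 7)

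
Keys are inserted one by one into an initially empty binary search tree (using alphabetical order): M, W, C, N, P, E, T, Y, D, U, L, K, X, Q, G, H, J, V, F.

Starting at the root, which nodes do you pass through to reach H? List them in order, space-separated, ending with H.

Insert M: tree is empty, so M becomes the root.
Insert W: W > M → go right. Place as right child of M.
Insert C: C < M → go left. Place as left child of M.
Insert N: N > M → go right; N < W → go left. Place as left child of W.
Insert P: P > M → go right; P < W → go left; P > N → go right. Place as right child of N.
Insert E: E < M → go left; E > C → go right. Place as right child of C.
Insert T: T > M → go right; T < W → go left; T > N → go right; T > P → go right. Place as right child of P.
Insert Y: Y > M → go right; Y > W → go right. Place as right child of W.
Insert D: D < M → go left; D > C → go right; D < E → go left. Place as left child of E.
Insert U: U > M → go right; U < W → go left; U > N → go right; U > P → go right; U > T → go right. Place as right child of T.
Insert L: L < M → go left; L > C → go right; L > E → go right. Place as right child of E.
Insert K: K < M → go left; K > C → go right; K > E → go right; K < L → go left. Place as left child of L.
Insert X: X > M → go right; X > W → go right; X < Y → go left. Place as left child of Y.
Insert Q: Q > M → go right; Q < W → go left; Q > N → go right; Q > P → go right; Q < T → go left. Place as left child of T.
Insert G: G < M → go left; G > C → go right; G > E → go right; G < L → go left; G < K → go left. Place as left child of K.
Insert H: H < M → go left; H > C → go right; H > E → go right; H < L → go left; H < K → go left; H > G → go right. Place as right child of G.
Insert J: J < M → go left; J > C → go right; J > E → go right; J < L → go left; J < K → go left; J > G → go right; J > H → go right. Place as right child of H.
Insert V: V > M → go right; V < W → go left; V > N → go right; V > P → go right; V > T → go right; V > U → go right. Place as right child of U.
Insert F: F < M → go left; F > C → go right; F > E → go right; F < L → go left; F < K → go left; F < G → go left. Place as left child of G.

M C E L K G H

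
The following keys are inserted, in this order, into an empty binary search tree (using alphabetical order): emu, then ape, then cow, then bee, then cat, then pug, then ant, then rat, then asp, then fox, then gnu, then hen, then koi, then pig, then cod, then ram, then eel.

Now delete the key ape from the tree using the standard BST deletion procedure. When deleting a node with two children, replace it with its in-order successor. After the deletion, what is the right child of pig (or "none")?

none

Resulting structure (node: left, right):
  emu: L=ape, R=pug
  ape: L=ant, R=cow
  cow: L=bee, R=eel
  bee: L=asp, R=cat
  cat: L=–, R=cod
  pug: L=fox, R=rat
  ant: L=–, R=–
  rat: L=ram, R=–
  asp: L=–, R=–
  fox: L=–, R=gnu
  gnu: L=–, R=hen
  hen: L=–, R=koi
  koi: L=–, R=pig
  pig: L=–, R=–
  cod: L=–, R=–
  ram: L=–, R=–
  eel: L=–, R=–

Delete ape (two children — replace with in-order successor).
After deletion, pig's right child: none.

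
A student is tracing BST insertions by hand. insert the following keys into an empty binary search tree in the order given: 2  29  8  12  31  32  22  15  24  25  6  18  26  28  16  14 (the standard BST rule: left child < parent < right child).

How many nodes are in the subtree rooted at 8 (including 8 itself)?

12

Insert 2: tree is empty, so 2 becomes the root.
Insert 29: 29 > 2 → go right. Place as right child of 2.
Insert 8: 8 > 2 → go right; 8 < 29 → go left. Place as left child of 29.
Insert 12: 12 > 2 → go right; 12 < 29 → go left; 12 > 8 → go right. Place as right child of 8.
Insert 31: 31 > 2 → go right; 31 > 29 → go right. Place as right child of 29.
Insert 32: 32 > 2 → go right; 32 > 29 → go right; 32 > 31 → go right. Place as right child of 31.
Insert 22: 22 > 2 → go right; 22 < 29 → go left; 22 > 8 → go right; 22 > 12 → go right. Place as right child of 12.
Insert 15: 15 > 2 → go right; 15 < 29 → go left; 15 > 8 → go right; 15 > 12 → go right; 15 < 22 → go left. Place as left child of 22.
Insert 24: 24 > 2 → go right; 24 < 29 → go left; 24 > 8 → go right; 24 > 12 → go right; 24 > 22 → go right. Place as right child of 22.
Insert 25: 25 > 2 → go right; 25 < 29 → go left; 25 > 8 → go right; 25 > 12 → go right; 25 > 22 → go right; 25 > 24 → go right. Place as right child of 24.
Insert 6: 6 > 2 → go right; 6 < 29 → go left; 6 < 8 → go left. Place as left child of 8.
Insert 18: 18 > 2 → go right; 18 < 29 → go left; 18 > 8 → go right; 18 > 12 → go right; 18 < 22 → go left; 18 > 15 → go right. Place as right child of 15.
Insert 26: 26 > 2 → go right; 26 < 29 → go left; 26 > 8 → go right; 26 > 12 → go right; 26 > 22 → go right; 26 > 24 → go right; 26 > 25 → go right. Place as right child of 25.
Insert 28: 28 > 2 → go right; 28 < 29 → go left; 28 > 8 → go right; 28 > 12 → go right; 28 > 22 → go right; 28 > 24 → go right; 28 > 25 → go right; 28 > 26 → go right. Place as right child of 26.
Insert 16: 16 > 2 → go right; 16 < 29 → go left; 16 > 8 → go right; 16 > 12 → go right; 16 < 22 → go left; 16 > 15 → go right; 16 < 18 → go left. Place as left child of 18.
Insert 14: 14 > 2 → go right; 14 < 29 → go left; 14 > 8 → go right; 14 > 12 → go right; 14 < 22 → go left; 14 < 15 → go left. Place as left child of 15.

Subtree rooted at 8 contains: 8, 6, 12, 22, 15, 14, 18, 16, 24, 25, 26, 28 — 12 nodes.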